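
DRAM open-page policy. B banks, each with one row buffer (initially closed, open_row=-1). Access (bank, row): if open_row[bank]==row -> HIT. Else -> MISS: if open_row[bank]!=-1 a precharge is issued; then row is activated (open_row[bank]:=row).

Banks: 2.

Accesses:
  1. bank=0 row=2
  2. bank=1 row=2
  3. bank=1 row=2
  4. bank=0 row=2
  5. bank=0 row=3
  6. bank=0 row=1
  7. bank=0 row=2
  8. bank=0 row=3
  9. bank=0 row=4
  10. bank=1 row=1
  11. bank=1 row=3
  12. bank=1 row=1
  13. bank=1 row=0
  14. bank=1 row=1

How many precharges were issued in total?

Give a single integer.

Answer: 10

Derivation:
Acc 1: bank0 row2 -> MISS (open row2); precharges=0
Acc 2: bank1 row2 -> MISS (open row2); precharges=0
Acc 3: bank1 row2 -> HIT
Acc 4: bank0 row2 -> HIT
Acc 5: bank0 row3 -> MISS (open row3); precharges=1
Acc 6: bank0 row1 -> MISS (open row1); precharges=2
Acc 7: bank0 row2 -> MISS (open row2); precharges=3
Acc 8: bank0 row3 -> MISS (open row3); precharges=4
Acc 9: bank0 row4 -> MISS (open row4); precharges=5
Acc 10: bank1 row1 -> MISS (open row1); precharges=6
Acc 11: bank1 row3 -> MISS (open row3); precharges=7
Acc 12: bank1 row1 -> MISS (open row1); precharges=8
Acc 13: bank1 row0 -> MISS (open row0); precharges=9
Acc 14: bank1 row1 -> MISS (open row1); precharges=10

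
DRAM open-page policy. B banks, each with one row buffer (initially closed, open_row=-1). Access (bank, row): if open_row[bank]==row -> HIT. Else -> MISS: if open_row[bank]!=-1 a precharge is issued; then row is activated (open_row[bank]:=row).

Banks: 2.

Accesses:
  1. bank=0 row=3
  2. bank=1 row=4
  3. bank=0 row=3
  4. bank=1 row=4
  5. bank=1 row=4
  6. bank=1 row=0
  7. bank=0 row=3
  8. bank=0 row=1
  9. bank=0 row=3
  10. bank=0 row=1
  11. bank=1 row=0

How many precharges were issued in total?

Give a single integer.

Answer: 4

Derivation:
Acc 1: bank0 row3 -> MISS (open row3); precharges=0
Acc 2: bank1 row4 -> MISS (open row4); precharges=0
Acc 3: bank0 row3 -> HIT
Acc 4: bank1 row4 -> HIT
Acc 5: bank1 row4 -> HIT
Acc 6: bank1 row0 -> MISS (open row0); precharges=1
Acc 7: bank0 row3 -> HIT
Acc 8: bank0 row1 -> MISS (open row1); precharges=2
Acc 9: bank0 row3 -> MISS (open row3); precharges=3
Acc 10: bank0 row1 -> MISS (open row1); precharges=4
Acc 11: bank1 row0 -> HIT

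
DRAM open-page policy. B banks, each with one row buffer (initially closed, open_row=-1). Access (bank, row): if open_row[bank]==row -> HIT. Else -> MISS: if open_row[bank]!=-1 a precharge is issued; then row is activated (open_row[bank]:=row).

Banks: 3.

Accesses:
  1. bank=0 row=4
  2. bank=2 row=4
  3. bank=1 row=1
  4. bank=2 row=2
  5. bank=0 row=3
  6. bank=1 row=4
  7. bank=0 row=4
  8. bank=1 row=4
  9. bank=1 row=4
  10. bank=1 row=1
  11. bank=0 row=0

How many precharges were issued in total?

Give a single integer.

Answer: 6

Derivation:
Acc 1: bank0 row4 -> MISS (open row4); precharges=0
Acc 2: bank2 row4 -> MISS (open row4); precharges=0
Acc 3: bank1 row1 -> MISS (open row1); precharges=0
Acc 4: bank2 row2 -> MISS (open row2); precharges=1
Acc 5: bank0 row3 -> MISS (open row3); precharges=2
Acc 6: bank1 row4 -> MISS (open row4); precharges=3
Acc 7: bank0 row4 -> MISS (open row4); precharges=4
Acc 8: bank1 row4 -> HIT
Acc 9: bank1 row4 -> HIT
Acc 10: bank1 row1 -> MISS (open row1); precharges=5
Acc 11: bank0 row0 -> MISS (open row0); precharges=6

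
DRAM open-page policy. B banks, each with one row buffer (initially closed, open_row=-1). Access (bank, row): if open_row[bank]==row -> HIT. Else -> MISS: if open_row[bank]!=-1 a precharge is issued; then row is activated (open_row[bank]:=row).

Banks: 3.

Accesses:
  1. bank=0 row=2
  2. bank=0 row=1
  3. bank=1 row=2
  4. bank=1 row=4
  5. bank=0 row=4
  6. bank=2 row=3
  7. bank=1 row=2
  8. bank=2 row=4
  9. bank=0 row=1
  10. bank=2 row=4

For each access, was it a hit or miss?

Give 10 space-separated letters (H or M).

Answer: M M M M M M M M M H

Derivation:
Acc 1: bank0 row2 -> MISS (open row2); precharges=0
Acc 2: bank0 row1 -> MISS (open row1); precharges=1
Acc 3: bank1 row2 -> MISS (open row2); precharges=1
Acc 4: bank1 row4 -> MISS (open row4); precharges=2
Acc 5: bank0 row4 -> MISS (open row4); precharges=3
Acc 6: bank2 row3 -> MISS (open row3); precharges=3
Acc 7: bank1 row2 -> MISS (open row2); precharges=4
Acc 8: bank2 row4 -> MISS (open row4); precharges=5
Acc 9: bank0 row1 -> MISS (open row1); precharges=6
Acc 10: bank2 row4 -> HIT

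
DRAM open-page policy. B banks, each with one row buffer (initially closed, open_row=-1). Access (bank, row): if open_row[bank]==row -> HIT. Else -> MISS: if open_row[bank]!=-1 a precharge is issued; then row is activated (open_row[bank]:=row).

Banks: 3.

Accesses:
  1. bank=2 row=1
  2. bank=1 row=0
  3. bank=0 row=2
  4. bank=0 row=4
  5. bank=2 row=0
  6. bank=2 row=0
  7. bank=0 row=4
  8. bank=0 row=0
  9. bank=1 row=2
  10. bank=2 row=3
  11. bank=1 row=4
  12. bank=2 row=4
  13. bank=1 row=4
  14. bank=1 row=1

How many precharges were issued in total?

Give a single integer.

Answer: 8

Derivation:
Acc 1: bank2 row1 -> MISS (open row1); precharges=0
Acc 2: bank1 row0 -> MISS (open row0); precharges=0
Acc 3: bank0 row2 -> MISS (open row2); precharges=0
Acc 4: bank0 row4 -> MISS (open row4); precharges=1
Acc 5: bank2 row0 -> MISS (open row0); precharges=2
Acc 6: bank2 row0 -> HIT
Acc 7: bank0 row4 -> HIT
Acc 8: bank0 row0 -> MISS (open row0); precharges=3
Acc 9: bank1 row2 -> MISS (open row2); precharges=4
Acc 10: bank2 row3 -> MISS (open row3); precharges=5
Acc 11: bank1 row4 -> MISS (open row4); precharges=6
Acc 12: bank2 row4 -> MISS (open row4); precharges=7
Acc 13: bank1 row4 -> HIT
Acc 14: bank1 row1 -> MISS (open row1); precharges=8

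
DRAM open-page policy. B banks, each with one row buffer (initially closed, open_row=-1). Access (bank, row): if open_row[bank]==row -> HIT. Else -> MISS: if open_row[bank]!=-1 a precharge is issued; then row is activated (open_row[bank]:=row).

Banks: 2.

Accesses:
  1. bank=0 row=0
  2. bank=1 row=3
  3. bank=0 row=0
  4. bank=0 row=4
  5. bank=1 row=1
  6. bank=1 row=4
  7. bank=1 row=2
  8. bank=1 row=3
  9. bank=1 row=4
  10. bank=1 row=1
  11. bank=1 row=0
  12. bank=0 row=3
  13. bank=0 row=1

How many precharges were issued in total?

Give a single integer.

Acc 1: bank0 row0 -> MISS (open row0); precharges=0
Acc 2: bank1 row3 -> MISS (open row3); precharges=0
Acc 3: bank0 row0 -> HIT
Acc 4: bank0 row4 -> MISS (open row4); precharges=1
Acc 5: bank1 row1 -> MISS (open row1); precharges=2
Acc 6: bank1 row4 -> MISS (open row4); precharges=3
Acc 7: bank1 row2 -> MISS (open row2); precharges=4
Acc 8: bank1 row3 -> MISS (open row3); precharges=5
Acc 9: bank1 row4 -> MISS (open row4); precharges=6
Acc 10: bank1 row1 -> MISS (open row1); precharges=7
Acc 11: bank1 row0 -> MISS (open row0); precharges=8
Acc 12: bank0 row3 -> MISS (open row3); precharges=9
Acc 13: bank0 row1 -> MISS (open row1); precharges=10

Answer: 10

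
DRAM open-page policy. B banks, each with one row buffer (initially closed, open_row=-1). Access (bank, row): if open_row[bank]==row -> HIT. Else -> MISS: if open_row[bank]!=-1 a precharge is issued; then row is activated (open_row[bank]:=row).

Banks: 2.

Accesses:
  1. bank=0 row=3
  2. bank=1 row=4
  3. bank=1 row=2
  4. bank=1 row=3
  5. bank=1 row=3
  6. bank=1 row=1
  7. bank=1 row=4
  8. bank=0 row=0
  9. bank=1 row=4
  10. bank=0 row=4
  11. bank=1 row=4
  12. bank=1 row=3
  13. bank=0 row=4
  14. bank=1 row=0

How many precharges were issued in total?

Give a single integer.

Answer: 8

Derivation:
Acc 1: bank0 row3 -> MISS (open row3); precharges=0
Acc 2: bank1 row4 -> MISS (open row4); precharges=0
Acc 3: bank1 row2 -> MISS (open row2); precharges=1
Acc 4: bank1 row3 -> MISS (open row3); precharges=2
Acc 5: bank1 row3 -> HIT
Acc 6: bank1 row1 -> MISS (open row1); precharges=3
Acc 7: bank1 row4 -> MISS (open row4); precharges=4
Acc 8: bank0 row0 -> MISS (open row0); precharges=5
Acc 9: bank1 row4 -> HIT
Acc 10: bank0 row4 -> MISS (open row4); precharges=6
Acc 11: bank1 row4 -> HIT
Acc 12: bank1 row3 -> MISS (open row3); precharges=7
Acc 13: bank0 row4 -> HIT
Acc 14: bank1 row0 -> MISS (open row0); precharges=8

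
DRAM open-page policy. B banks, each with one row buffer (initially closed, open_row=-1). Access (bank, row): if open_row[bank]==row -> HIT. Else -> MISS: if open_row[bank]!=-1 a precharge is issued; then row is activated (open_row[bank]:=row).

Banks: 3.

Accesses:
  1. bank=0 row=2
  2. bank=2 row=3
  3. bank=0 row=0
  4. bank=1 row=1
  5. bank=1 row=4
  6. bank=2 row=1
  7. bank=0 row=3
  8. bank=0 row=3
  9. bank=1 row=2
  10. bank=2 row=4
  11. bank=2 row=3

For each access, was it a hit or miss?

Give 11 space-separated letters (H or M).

Answer: M M M M M M M H M M M

Derivation:
Acc 1: bank0 row2 -> MISS (open row2); precharges=0
Acc 2: bank2 row3 -> MISS (open row3); precharges=0
Acc 3: bank0 row0 -> MISS (open row0); precharges=1
Acc 4: bank1 row1 -> MISS (open row1); precharges=1
Acc 5: bank1 row4 -> MISS (open row4); precharges=2
Acc 6: bank2 row1 -> MISS (open row1); precharges=3
Acc 7: bank0 row3 -> MISS (open row3); precharges=4
Acc 8: bank0 row3 -> HIT
Acc 9: bank1 row2 -> MISS (open row2); precharges=5
Acc 10: bank2 row4 -> MISS (open row4); precharges=6
Acc 11: bank2 row3 -> MISS (open row3); precharges=7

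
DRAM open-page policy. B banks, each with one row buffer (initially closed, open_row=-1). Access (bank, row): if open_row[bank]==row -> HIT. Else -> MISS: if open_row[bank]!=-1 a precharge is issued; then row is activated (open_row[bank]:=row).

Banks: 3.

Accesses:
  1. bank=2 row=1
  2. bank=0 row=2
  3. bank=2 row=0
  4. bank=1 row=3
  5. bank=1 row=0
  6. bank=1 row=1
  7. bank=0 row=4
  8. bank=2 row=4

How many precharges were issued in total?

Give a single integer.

Acc 1: bank2 row1 -> MISS (open row1); precharges=0
Acc 2: bank0 row2 -> MISS (open row2); precharges=0
Acc 3: bank2 row0 -> MISS (open row0); precharges=1
Acc 4: bank1 row3 -> MISS (open row3); precharges=1
Acc 5: bank1 row0 -> MISS (open row0); precharges=2
Acc 6: bank1 row1 -> MISS (open row1); precharges=3
Acc 7: bank0 row4 -> MISS (open row4); precharges=4
Acc 8: bank2 row4 -> MISS (open row4); precharges=5

Answer: 5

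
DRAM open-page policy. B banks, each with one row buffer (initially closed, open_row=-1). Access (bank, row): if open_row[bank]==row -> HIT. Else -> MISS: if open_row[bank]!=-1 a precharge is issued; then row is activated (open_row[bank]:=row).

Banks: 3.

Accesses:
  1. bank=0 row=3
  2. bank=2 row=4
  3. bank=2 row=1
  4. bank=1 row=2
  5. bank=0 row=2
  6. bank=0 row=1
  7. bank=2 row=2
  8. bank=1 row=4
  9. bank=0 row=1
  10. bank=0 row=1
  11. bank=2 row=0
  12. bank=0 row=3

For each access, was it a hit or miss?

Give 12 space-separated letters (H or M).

Acc 1: bank0 row3 -> MISS (open row3); precharges=0
Acc 2: bank2 row4 -> MISS (open row4); precharges=0
Acc 3: bank2 row1 -> MISS (open row1); precharges=1
Acc 4: bank1 row2 -> MISS (open row2); precharges=1
Acc 5: bank0 row2 -> MISS (open row2); precharges=2
Acc 6: bank0 row1 -> MISS (open row1); precharges=3
Acc 7: bank2 row2 -> MISS (open row2); precharges=4
Acc 8: bank1 row4 -> MISS (open row4); precharges=5
Acc 9: bank0 row1 -> HIT
Acc 10: bank0 row1 -> HIT
Acc 11: bank2 row0 -> MISS (open row0); precharges=6
Acc 12: bank0 row3 -> MISS (open row3); precharges=7

Answer: M M M M M M M M H H M M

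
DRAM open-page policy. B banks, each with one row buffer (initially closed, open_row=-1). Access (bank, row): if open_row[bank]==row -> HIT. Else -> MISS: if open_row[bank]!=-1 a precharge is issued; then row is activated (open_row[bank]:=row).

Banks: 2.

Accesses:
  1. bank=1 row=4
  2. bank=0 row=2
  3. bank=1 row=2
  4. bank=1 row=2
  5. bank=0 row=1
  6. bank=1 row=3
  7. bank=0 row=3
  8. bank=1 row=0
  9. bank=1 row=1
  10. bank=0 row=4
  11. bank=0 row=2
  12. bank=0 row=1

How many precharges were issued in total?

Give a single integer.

Acc 1: bank1 row4 -> MISS (open row4); precharges=0
Acc 2: bank0 row2 -> MISS (open row2); precharges=0
Acc 3: bank1 row2 -> MISS (open row2); precharges=1
Acc 4: bank1 row2 -> HIT
Acc 5: bank0 row1 -> MISS (open row1); precharges=2
Acc 6: bank1 row3 -> MISS (open row3); precharges=3
Acc 7: bank0 row3 -> MISS (open row3); precharges=4
Acc 8: bank1 row0 -> MISS (open row0); precharges=5
Acc 9: bank1 row1 -> MISS (open row1); precharges=6
Acc 10: bank0 row4 -> MISS (open row4); precharges=7
Acc 11: bank0 row2 -> MISS (open row2); precharges=8
Acc 12: bank0 row1 -> MISS (open row1); precharges=9

Answer: 9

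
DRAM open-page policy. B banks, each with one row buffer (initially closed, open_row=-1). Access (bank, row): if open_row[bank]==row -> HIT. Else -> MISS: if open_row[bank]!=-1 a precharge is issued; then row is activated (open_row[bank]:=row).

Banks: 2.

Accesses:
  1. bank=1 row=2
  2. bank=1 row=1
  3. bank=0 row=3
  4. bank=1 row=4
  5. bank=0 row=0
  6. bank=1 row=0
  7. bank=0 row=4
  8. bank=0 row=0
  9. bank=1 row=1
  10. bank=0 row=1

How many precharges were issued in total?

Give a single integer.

Answer: 8

Derivation:
Acc 1: bank1 row2 -> MISS (open row2); precharges=0
Acc 2: bank1 row1 -> MISS (open row1); precharges=1
Acc 3: bank0 row3 -> MISS (open row3); precharges=1
Acc 4: bank1 row4 -> MISS (open row4); precharges=2
Acc 5: bank0 row0 -> MISS (open row0); precharges=3
Acc 6: bank1 row0 -> MISS (open row0); precharges=4
Acc 7: bank0 row4 -> MISS (open row4); precharges=5
Acc 8: bank0 row0 -> MISS (open row0); precharges=6
Acc 9: bank1 row1 -> MISS (open row1); precharges=7
Acc 10: bank0 row1 -> MISS (open row1); precharges=8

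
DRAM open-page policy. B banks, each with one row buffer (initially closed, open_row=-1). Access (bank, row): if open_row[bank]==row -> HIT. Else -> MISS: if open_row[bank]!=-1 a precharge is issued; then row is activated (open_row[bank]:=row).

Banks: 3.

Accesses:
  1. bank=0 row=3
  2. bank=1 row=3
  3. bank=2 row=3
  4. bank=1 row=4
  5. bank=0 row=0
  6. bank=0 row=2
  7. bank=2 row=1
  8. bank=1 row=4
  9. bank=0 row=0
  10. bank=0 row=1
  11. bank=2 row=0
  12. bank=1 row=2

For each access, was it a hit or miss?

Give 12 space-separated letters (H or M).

Acc 1: bank0 row3 -> MISS (open row3); precharges=0
Acc 2: bank1 row3 -> MISS (open row3); precharges=0
Acc 3: bank2 row3 -> MISS (open row3); precharges=0
Acc 4: bank1 row4 -> MISS (open row4); precharges=1
Acc 5: bank0 row0 -> MISS (open row0); precharges=2
Acc 6: bank0 row2 -> MISS (open row2); precharges=3
Acc 7: bank2 row1 -> MISS (open row1); precharges=4
Acc 8: bank1 row4 -> HIT
Acc 9: bank0 row0 -> MISS (open row0); precharges=5
Acc 10: bank0 row1 -> MISS (open row1); precharges=6
Acc 11: bank2 row0 -> MISS (open row0); precharges=7
Acc 12: bank1 row2 -> MISS (open row2); precharges=8

Answer: M M M M M M M H M M M M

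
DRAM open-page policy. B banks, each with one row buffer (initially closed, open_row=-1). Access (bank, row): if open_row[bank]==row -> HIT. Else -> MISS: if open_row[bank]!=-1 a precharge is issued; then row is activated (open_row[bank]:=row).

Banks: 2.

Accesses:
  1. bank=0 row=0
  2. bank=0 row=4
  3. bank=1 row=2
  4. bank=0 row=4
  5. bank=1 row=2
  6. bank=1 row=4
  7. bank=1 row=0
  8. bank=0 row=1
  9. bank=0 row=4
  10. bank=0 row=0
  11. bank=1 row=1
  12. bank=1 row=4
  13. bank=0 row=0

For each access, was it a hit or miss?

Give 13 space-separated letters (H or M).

Answer: M M M H H M M M M M M M H

Derivation:
Acc 1: bank0 row0 -> MISS (open row0); precharges=0
Acc 2: bank0 row4 -> MISS (open row4); precharges=1
Acc 3: bank1 row2 -> MISS (open row2); precharges=1
Acc 4: bank0 row4 -> HIT
Acc 5: bank1 row2 -> HIT
Acc 6: bank1 row4 -> MISS (open row4); precharges=2
Acc 7: bank1 row0 -> MISS (open row0); precharges=3
Acc 8: bank0 row1 -> MISS (open row1); precharges=4
Acc 9: bank0 row4 -> MISS (open row4); precharges=5
Acc 10: bank0 row0 -> MISS (open row0); precharges=6
Acc 11: bank1 row1 -> MISS (open row1); precharges=7
Acc 12: bank1 row4 -> MISS (open row4); precharges=8
Acc 13: bank0 row0 -> HIT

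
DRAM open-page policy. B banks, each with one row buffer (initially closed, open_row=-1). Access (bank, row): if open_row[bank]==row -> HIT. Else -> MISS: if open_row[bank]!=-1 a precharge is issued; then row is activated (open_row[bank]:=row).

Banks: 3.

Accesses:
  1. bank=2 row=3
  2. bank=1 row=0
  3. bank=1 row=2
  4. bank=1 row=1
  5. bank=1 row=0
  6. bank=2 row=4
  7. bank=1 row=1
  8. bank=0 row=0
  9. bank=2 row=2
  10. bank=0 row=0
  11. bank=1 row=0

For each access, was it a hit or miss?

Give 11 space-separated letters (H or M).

Answer: M M M M M M M M M H M

Derivation:
Acc 1: bank2 row3 -> MISS (open row3); precharges=0
Acc 2: bank1 row0 -> MISS (open row0); precharges=0
Acc 3: bank1 row2 -> MISS (open row2); precharges=1
Acc 4: bank1 row1 -> MISS (open row1); precharges=2
Acc 5: bank1 row0 -> MISS (open row0); precharges=3
Acc 6: bank2 row4 -> MISS (open row4); precharges=4
Acc 7: bank1 row1 -> MISS (open row1); precharges=5
Acc 8: bank0 row0 -> MISS (open row0); precharges=5
Acc 9: bank2 row2 -> MISS (open row2); precharges=6
Acc 10: bank0 row0 -> HIT
Acc 11: bank1 row0 -> MISS (open row0); precharges=7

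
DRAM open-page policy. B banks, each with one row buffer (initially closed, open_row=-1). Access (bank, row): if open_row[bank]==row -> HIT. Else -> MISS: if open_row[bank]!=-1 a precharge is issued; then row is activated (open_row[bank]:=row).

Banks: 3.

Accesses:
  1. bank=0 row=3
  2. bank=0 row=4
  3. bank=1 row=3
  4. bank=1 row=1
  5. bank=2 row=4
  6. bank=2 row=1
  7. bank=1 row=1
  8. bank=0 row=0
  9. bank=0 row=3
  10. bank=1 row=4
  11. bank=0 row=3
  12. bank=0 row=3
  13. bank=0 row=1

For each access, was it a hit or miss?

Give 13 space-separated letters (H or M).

Answer: M M M M M M H M M M H H M

Derivation:
Acc 1: bank0 row3 -> MISS (open row3); precharges=0
Acc 2: bank0 row4 -> MISS (open row4); precharges=1
Acc 3: bank1 row3 -> MISS (open row3); precharges=1
Acc 4: bank1 row1 -> MISS (open row1); precharges=2
Acc 5: bank2 row4 -> MISS (open row4); precharges=2
Acc 6: bank2 row1 -> MISS (open row1); precharges=3
Acc 7: bank1 row1 -> HIT
Acc 8: bank0 row0 -> MISS (open row0); precharges=4
Acc 9: bank0 row3 -> MISS (open row3); precharges=5
Acc 10: bank1 row4 -> MISS (open row4); precharges=6
Acc 11: bank0 row3 -> HIT
Acc 12: bank0 row3 -> HIT
Acc 13: bank0 row1 -> MISS (open row1); precharges=7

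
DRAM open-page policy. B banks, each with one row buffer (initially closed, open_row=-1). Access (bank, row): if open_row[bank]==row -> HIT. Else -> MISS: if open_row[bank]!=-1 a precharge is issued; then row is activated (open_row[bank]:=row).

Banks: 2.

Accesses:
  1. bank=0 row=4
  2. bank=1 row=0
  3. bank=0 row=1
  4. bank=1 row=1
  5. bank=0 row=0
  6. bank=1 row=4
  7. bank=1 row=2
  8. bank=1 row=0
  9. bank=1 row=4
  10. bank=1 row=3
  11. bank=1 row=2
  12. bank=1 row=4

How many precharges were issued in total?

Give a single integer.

Acc 1: bank0 row4 -> MISS (open row4); precharges=0
Acc 2: bank1 row0 -> MISS (open row0); precharges=0
Acc 3: bank0 row1 -> MISS (open row1); precharges=1
Acc 4: bank1 row1 -> MISS (open row1); precharges=2
Acc 5: bank0 row0 -> MISS (open row0); precharges=3
Acc 6: bank1 row4 -> MISS (open row4); precharges=4
Acc 7: bank1 row2 -> MISS (open row2); precharges=5
Acc 8: bank1 row0 -> MISS (open row0); precharges=6
Acc 9: bank1 row4 -> MISS (open row4); precharges=7
Acc 10: bank1 row3 -> MISS (open row3); precharges=8
Acc 11: bank1 row2 -> MISS (open row2); precharges=9
Acc 12: bank1 row4 -> MISS (open row4); precharges=10

Answer: 10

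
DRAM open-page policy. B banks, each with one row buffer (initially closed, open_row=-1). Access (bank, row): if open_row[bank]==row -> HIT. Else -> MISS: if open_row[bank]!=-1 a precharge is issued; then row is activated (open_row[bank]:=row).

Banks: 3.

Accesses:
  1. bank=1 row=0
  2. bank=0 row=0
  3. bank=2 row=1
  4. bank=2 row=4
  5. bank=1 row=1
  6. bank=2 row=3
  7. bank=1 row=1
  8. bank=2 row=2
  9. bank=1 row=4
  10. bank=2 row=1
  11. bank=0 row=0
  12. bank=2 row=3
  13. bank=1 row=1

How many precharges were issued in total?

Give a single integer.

Acc 1: bank1 row0 -> MISS (open row0); precharges=0
Acc 2: bank0 row0 -> MISS (open row0); precharges=0
Acc 3: bank2 row1 -> MISS (open row1); precharges=0
Acc 4: bank2 row4 -> MISS (open row4); precharges=1
Acc 5: bank1 row1 -> MISS (open row1); precharges=2
Acc 6: bank2 row3 -> MISS (open row3); precharges=3
Acc 7: bank1 row1 -> HIT
Acc 8: bank2 row2 -> MISS (open row2); precharges=4
Acc 9: bank1 row4 -> MISS (open row4); precharges=5
Acc 10: bank2 row1 -> MISS (open row1); precharges=6
Acc 11: bank0 row0 -> HIT
Acc 12: bank2 row3 -> MISS (open row3); precharges=7
Acc 13: bank1 row1 -> MISS (open row1); precharges=8

Answer: 8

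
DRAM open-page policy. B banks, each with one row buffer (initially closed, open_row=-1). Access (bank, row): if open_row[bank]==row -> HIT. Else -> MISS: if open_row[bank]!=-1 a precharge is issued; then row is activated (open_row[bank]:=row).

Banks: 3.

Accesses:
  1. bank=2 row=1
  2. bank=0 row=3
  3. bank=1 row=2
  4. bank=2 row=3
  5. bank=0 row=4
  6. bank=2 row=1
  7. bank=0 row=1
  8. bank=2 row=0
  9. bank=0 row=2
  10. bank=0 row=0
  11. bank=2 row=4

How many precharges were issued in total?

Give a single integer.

Acc 1: bank2 row1 -> MISS (open row1); precharges=0
Acc 2: bank0 row3 -> MISS (open row3); precharges=0
Acc 3: bank1 row2 -> MISS (open row2); precharges=0
Acc 4: bank2 row3 -> MISS (open row3); precharges=1
Acc 5: bank0 row4 -> MISS (open row4); precharges=2
Acc 6: bank2 row1 -> MISS (open row1); precharges=3
Acc 7: bank0 row1 -> MISS (open row1); precharges=4
Acc 8: bank2 row0 -> MISS (open row0); precharges=5
Acc 9: bank0 row2 -> MISS (open row2); precharges=6
Acc 10: bank0 row0 -> MISS (open row0); precharges=7
Acc 11: bank2 row4 -> MISS (open row4); precharges=8

Answer: 8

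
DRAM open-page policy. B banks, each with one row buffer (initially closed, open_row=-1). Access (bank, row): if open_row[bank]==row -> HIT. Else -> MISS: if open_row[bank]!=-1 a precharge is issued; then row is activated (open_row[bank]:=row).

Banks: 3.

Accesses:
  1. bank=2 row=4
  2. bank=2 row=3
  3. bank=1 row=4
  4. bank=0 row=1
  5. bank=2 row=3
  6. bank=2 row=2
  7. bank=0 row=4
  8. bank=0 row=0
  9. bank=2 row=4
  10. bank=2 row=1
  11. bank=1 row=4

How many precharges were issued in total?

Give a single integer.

Acc 1: bank2 row4 -> MISS (open row4); precharges=0
Acc 2: bank2 row3 -> MISS (open row3); precharges=1
Acc 3: bank1 row4 -> MISS (open row4); precharges=1
Acc 4: bank0 row1 -> MISS (open row1); precharges=1
Acc 5: bank2 row3 -> HIT
Acc 6: bank2 row2 -> MISS (open row2); precharges=2
Acc 7: bank0 row4 -> MISS (open row4); precharges=3
Acc 8: bank0 row0 -> MISS (open row0); precharges=4
Acc 9: bank2 row4 -> MISS (open row4); precharges=5
Acc 10: bank2 row1 -> MISS (open row1); precharges=6
Acc 11: bank1 row4 -> HIT

Answer: 6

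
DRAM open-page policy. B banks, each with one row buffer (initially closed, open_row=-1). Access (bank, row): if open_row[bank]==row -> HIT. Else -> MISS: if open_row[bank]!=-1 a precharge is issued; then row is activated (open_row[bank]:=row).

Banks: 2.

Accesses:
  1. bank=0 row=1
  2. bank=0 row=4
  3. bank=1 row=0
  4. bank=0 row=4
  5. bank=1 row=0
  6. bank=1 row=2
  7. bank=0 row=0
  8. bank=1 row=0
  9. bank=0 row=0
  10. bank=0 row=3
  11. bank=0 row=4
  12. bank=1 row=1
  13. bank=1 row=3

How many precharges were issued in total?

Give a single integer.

Answer: 8

Derivation:
Acc 1: bank0 row1 -> MISS (open row1); precharges=0
Acc 2: bank0 row4 -> MISS (open row4); precharges=1
Acc 3: bank1 row0 -> MISS (open row0); precharges=1
Acc 4: bank0 row4 -> HIT
Acc 5: bank1 row0 -> HIT
Acc 6: bank1 row2 -> MISS (open row2); precharges=2
Acc 7: bank0 row0 -> MISS (open row0); precharges=3
Acc 8: bank1 row0 -> MISS (open row0); precharges=4
Acc 9: bank0 row0 -> HIT
Acc 10: bank0 row3 -> MISS (open row3); precharges=5
Acc 11: bank0 row4 -> MISS (open row4); precharges=6
Acc 12: bank1 row1 -> MISS (open row1); precharges=7
Acc 13: bank1 row3 -> MISS (open row3); precharges=8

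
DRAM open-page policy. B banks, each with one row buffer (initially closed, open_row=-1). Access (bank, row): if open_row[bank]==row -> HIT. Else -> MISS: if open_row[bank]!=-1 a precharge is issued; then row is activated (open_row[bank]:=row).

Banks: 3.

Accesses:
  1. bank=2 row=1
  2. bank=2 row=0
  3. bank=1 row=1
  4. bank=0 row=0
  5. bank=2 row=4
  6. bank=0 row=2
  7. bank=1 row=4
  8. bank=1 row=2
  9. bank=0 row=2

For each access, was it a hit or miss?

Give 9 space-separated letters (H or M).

Acc 1: bank2 row1 -> MISS (open row1); precharges=0
Acc 2: bank2 row0 -> MISS (open row0); precharges=1
Acc 3: bank1 row1 -> MISS (open row1); precharges=1
Acc 4: bank0 row0 -> MISS (open row0); precharges=1
Acc 5: bank2 row4 -> MISS (open row4); precharges=2
Acc 6: bank0 row2 -> MISS (open row2); precharges=3
Acc 7: bank1 row4 -> MISS (open row4); precharges=4
Acc 8: bank1 row2 -> MISS (open row2); precharges=5
Acc 9: bank0 row2 -> HIT

Answer: M M M M M M M M H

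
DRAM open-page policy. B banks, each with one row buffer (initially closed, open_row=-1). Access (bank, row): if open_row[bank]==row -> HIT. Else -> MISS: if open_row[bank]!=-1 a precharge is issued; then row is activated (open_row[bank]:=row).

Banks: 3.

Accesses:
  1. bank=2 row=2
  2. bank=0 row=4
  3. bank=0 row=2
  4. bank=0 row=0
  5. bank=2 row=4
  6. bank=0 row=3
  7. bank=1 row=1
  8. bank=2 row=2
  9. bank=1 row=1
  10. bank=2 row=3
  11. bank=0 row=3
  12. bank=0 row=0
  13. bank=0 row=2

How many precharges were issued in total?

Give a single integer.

Answer: 8

Derivation:
Acc 1: bank2 row2 -> MISS (open row2); precharges=0
Acc 2: bank0 row4 -> MISS (open row4); precharges=0
Acc 3: bank0 row2 -> MISS (open row2); precharges=1
Acc 4: bank0 row0 -> MISS (open row0); precharges=2
Acc 5: bank2 row4 -> MISS (open row4); precharges=3
Acc 6: bank0 row3 -> MISS (open row3); precharges=4
Acc 7: bank1 row1 -> MISS (open row1); precharges=4
Acc 8: bank2 row2 -> MISS (open row2); precharges=5
Acc 9: bank1 row1 -> HIT
Acc 10: bank2 row3 -> MISS (open row3); precharges=6
Acc 11: bank0 row3 -> HIT
Acc 12: bank0 row0 -> MISS (open row0); precharges=7
Acc 13: bank0 row2 -> MISS (open row2); precharges=8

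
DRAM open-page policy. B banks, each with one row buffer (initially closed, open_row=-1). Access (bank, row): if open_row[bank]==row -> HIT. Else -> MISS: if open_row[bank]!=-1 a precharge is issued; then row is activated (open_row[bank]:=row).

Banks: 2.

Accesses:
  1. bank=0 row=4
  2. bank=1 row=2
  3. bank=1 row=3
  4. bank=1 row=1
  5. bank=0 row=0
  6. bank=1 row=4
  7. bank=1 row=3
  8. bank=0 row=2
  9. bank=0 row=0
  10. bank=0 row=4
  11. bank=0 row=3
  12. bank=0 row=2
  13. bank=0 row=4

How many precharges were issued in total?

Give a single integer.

Answer: 11

Derivation:
Acc 1: bank0 row4 -> MISS (open row4); precharges=0
Acc 2: bank1 row2 -> MISS (open row2); precharges=0
Acc 3: bank1 row3 -> MISS (open row3); precharges=1
Acc 4: bank1 row1 -> MISS (open row1); precharges=2
Acc 5: bank0 row0 -> MISS (open row0); precharges=3
Acc 6: bank1 row4 -> MISS (open row4); precharges=4
Acc 7: bank1 row3 -> MISS (open row3); precharges=5
Acc 8: bank0 row2 -> MISS (open row2); precharges=6
Acc 9: bank0 row0 -> MISS (open row0); precharges=7
Acc 10: bank0 row4 -> MISS (open row4); precharges=8
Acc 11: bank0 row3 -> MISS (open row3); precharges=9
Acc 12: bank0 row2 -> MISS (open row2); precharges=10
Acc 13: bank0 row4 -> MISS (open row4); precharges=11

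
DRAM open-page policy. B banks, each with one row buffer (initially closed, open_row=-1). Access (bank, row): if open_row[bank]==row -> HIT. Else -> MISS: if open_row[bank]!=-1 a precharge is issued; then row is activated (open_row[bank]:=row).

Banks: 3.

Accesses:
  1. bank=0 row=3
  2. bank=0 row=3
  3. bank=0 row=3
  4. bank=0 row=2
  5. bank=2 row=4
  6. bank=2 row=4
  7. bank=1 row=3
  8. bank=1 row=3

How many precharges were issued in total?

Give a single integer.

Answer: 1

Derivation:
Acc 1: bank0 row3 -> MISS (open row3); precharges=0
Acc 2: bank0 row3 -> HIT
Acc 3: bank0 row3 -> HIT
Acc 4: bank0 row2 -> MISS (open row2); precharges=1
Acc 5: bank2 row4 -> MISS (open row4); precharges=1
Acc 6: bank2 row4 -> HIT
Acc 7: bank1 row3 -> MISS (open row3); precharges=1
Acc 8: bank1 row3 -> HIT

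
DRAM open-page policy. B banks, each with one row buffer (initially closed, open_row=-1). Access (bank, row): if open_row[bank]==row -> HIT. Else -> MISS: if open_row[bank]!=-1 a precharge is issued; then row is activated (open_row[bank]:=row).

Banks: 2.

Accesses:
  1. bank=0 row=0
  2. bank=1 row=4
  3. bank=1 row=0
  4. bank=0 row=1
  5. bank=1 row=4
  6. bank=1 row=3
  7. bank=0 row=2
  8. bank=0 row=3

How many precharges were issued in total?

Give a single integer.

Acc 1: bank0 row0 -> MISS (open row0); precharges=0
Acc 2: bank1 row4 -> MISS (open row4); precharges=0
Acc 3: bank1 row0 -> MISS (open row0); precharges=1
Acc 4: bank0 row1 -> MISS (open row1); precharges=2
Acc 5: bank1 row4 -> MISS (open row4); precharges=3
Acc 6: bank1 row3 -> MISS (open row3); precharges=4
Acc 7: bank0 row2 -> MISS (open row2); precharges=5
Acc 8: bank0 row3 -> MISS (open row3); precharges=6

Answer: 6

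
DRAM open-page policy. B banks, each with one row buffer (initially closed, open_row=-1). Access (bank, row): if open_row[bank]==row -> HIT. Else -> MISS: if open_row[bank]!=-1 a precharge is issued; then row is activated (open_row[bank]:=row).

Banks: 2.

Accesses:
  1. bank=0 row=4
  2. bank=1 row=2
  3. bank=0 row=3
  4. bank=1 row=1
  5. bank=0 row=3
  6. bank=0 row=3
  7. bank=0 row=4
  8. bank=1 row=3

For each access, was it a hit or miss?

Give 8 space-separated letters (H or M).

Acc 1: bank0 row4 -> MISS (open row4); precharges=0
Acc 2: bank1 row2 -> MISS (open row2); precharges=0
Acc 3: bank0 row3 -> MISS (open row3); precharges=1
Acc 4: bank1 row1 -> MISS (open row1); precharges=2
Acc 5: bank0 row3 -> HIT
Acc 6: bank0 row3 -> HIT
Acc 7: bank0 row4 -> MISS (open row4); precharges=3
Acc 8: bank1 row3 -> MISS (open row3); precharges=4

Answer: M M M M H H M M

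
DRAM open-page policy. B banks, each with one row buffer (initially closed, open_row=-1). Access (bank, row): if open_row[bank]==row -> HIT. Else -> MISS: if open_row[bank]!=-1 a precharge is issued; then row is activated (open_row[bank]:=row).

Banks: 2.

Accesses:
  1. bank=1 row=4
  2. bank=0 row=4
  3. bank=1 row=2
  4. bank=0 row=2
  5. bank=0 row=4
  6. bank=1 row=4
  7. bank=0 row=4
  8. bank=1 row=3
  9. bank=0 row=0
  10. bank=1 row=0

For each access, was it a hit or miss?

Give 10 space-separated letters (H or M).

Answer: M M M M M M H M M M

Derivation:
Acc 1: bank1 row4 -> MISS (open row4); precharges=0
Acc 2: bank0 row4 -> MISS (open row4); precharges=0
Acc 3: bank1 row2 -> MISS (open row2); precharges=1
Acc 4: bank0 row2 -> MISS (open row2); precharges=2
Acc 5: bank0 row4 -> MISS (open row4); precharges=3
Acc 6: bank1 row4 -> MISS (open row4); precharges=4
Acc 7: bank0 row4 -> HIT
Acc 8: bank1 row3 -> MISS (open row3); precharges=5
Acc 9: bank0 row0 -> MISS (open row0); precharges=6
Acc 10: bank1 row0 -> MISS (open row0); precharges=7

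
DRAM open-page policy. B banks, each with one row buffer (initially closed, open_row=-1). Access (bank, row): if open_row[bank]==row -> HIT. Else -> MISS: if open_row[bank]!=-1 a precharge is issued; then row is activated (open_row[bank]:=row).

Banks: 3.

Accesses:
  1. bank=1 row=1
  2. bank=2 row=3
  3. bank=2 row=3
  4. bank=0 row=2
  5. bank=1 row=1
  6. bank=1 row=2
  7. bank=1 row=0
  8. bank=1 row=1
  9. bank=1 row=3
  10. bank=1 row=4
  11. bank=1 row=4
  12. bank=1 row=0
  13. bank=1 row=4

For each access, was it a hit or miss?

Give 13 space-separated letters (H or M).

Acc 1: bank1 row1 -> MISS (open row1); precharges=0
Acc 2: bank2 row3 -> MISS (open row3); precharges=0
Acc 3: bank2 row3 -> HIT
Acc 4: bank0 row2 -> MISS (open row2); precharges=0
Acc 5: bank1 row1 -> HIT
Acc 6: bank1 row2 -> MISS (open row2); precharges=1
Acc 7: bank1 row0 -> MISS (open row0); precharges=2
Acc 8: bank1 row1 -> MISS (open row1); precharges=3
Acc 9: bank1 row3 -> MISS (open row3); precharges=4
Acc 10: bank1 row4 -> MISS (open row4); precharges=5
Acc 11: bank1 row4 -> HIT
Acc 12: bank1 row0 -> MISS (open row0); precharges=6
Acc 13: bank1 row4 -> MISS (open row4); precharges=7

Answer: M M H M H M M M M M H M M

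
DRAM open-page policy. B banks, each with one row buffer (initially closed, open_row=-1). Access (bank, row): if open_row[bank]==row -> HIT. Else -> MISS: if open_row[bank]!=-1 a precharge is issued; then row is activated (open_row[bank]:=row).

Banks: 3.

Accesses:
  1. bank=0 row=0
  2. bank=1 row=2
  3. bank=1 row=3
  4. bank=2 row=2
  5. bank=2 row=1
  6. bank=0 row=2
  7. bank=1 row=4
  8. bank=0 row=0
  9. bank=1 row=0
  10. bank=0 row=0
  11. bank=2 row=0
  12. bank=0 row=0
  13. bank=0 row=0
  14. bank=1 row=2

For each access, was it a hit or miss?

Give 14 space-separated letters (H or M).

Answer: M M M M M M M M M H M H H M

Derivation:
Acc 1: bank0 row0 -> MISS (open row0); precharges=0
Acc 2: bank1 row2 -> MISS (open row2); precharges=0
Acc 3: bank1 row3 -> MISS (open row3); precharges=1
Acc 4: bank2 row2 -> MISS (open row2); precharges=1
Acc 5: bank2 row1 -> MISS (open row1); precharges=2
Acc 6: bank0 row2 -> MISS (open row2); precharges=3
Acc 7: bank1 row4 -> MISS (open row4); precharges=4
Acc 8: bank0 row0 -> MISS (open row0); precharges=5
Acc 9: bank1 row0 -> MISS (open row0); precharges=6
Acc 10: bank0 row0 -> HIT
Acc 11: bank2 row0 -> MISS (open row0); precharges=7
Acc 12: bank0 row0 -> HIT
Acc 13: bank0 row0 -> HIT
Acc 14: bank1 row2 -> MISS (open row2); precharges=8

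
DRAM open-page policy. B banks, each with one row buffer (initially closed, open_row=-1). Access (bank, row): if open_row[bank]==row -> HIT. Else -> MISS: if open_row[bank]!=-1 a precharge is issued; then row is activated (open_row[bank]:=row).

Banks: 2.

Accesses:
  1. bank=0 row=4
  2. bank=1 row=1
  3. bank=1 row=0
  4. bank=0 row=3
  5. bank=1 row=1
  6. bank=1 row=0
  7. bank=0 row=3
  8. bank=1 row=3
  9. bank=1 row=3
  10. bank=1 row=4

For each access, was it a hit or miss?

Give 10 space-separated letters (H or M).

Acc 1: bank0 row4 -> MISS (open row4); precharges=0
Acc 2: bank1 row1 -> MISS (open row1); precharges=0
Acc 3: bank1 row0 -> MISS (open row0); precharges=1
Acc 4: bank0 row3 -> MISS (open row3); precharges=2
Acc 5: bank1 row1 -> MISS (open row1); precharges=3
Acc 6: bank1 row0 -> MISS (open row0); precharges=4
Acc 7: bank0 row3 -> HIT
Acc 8: bank1 row3 -> MISS (open row3); precharges=5
Acc 9: bank1 row3 -> HIT
Acc 10: bank1 row4 -> MISS (open row4); precharges=6

Answer: M M M M M M H M H M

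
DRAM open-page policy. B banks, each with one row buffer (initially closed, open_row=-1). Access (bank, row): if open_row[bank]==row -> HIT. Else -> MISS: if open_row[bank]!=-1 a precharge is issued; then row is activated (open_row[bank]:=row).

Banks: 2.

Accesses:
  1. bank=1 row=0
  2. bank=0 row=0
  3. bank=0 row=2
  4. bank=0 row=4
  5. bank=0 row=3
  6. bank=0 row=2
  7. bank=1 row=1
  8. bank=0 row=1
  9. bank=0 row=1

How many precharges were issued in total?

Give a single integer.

Answer: 6

Derivation:
Acc 1: bank1 row0 -> MISS (open row0); precharges=0
Acc 2: bank0 row0 -> MISS (open row0); precharges=0
Acc 3: bank0 row2 -> MISS (open row2); precharges=1
Acc 4: bank0 row4 -> MISS (open row4); precharges=2
Acc 5: bank0 row3 -> MISS (open row3); precharges=3
Acc 6: bank0 row2 -> MISS (open row2); precharges=4
Acc 7: bank1 row1 -> MISS (open row1); precharges=5
Acc 8: bank0 row1 -> MISS (open row1); precharges=6
Acc 9: bank0 row1 -> HIT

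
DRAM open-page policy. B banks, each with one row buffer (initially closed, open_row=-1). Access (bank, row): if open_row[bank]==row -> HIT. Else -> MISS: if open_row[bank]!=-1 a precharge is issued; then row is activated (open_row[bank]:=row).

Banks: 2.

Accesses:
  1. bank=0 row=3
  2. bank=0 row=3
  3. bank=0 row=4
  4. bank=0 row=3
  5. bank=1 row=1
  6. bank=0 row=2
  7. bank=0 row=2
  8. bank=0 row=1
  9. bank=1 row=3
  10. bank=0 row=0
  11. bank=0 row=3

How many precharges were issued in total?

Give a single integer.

Acc 1: bank0 row3 -> MISS (open row3); precharges=0
Acc 2: bank0 row3 -> HIT
Acc 3: bank0 row4 -> MISS (open row4); precharges=1
Acc 4: bank0 row3 -> MISS (open row3); precharges=2
Acc 5: bank1 row1 -> MISS (open row1); precharges=2
Acc 6: bank0 row2 -> MISS (open row2); precharges=3
Acc 7: bank0 row2 -> HIT
Acc 8: bank0 row1 -> MISS (open row1); precharges=4
Acc 9: bank1 row3 -> MISS (open row3); precharges=5
Acc 10: bank0 row0 -> MISS (open row0); precharges=6
Acc 11: bank0 row3 -> MISS (open row3); precharges=7

Answer: 7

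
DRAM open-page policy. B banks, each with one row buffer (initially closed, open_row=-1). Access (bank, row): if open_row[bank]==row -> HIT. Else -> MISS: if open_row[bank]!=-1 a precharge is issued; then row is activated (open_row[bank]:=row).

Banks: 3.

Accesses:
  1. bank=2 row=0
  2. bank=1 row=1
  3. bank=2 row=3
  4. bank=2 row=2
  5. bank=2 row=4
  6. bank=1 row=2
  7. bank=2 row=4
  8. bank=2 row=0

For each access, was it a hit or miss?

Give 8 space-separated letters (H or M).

Answer: M M M M M M H M

Derivation:
Acc 1: bank2 row0 -> MISS (open row0); precharges=0
Acc 2: bank1 row1 -> MISS (open row1); precharges=0
Acc 3: bank2 row3 -> MISS (open row3); precharges=1
Acc 4: bank2 row2 -> MISS (open row2); precharges=2
Acc 5: bank2 row4 -> MISS (open row4); precharges=3
Acc 6: bank1 row2 -> MISS (open row2); precharges=4
Acc 7: bank2 row4 -> HIT
Acc 8: bank2 row0 -> MISS (open row0); precharges=5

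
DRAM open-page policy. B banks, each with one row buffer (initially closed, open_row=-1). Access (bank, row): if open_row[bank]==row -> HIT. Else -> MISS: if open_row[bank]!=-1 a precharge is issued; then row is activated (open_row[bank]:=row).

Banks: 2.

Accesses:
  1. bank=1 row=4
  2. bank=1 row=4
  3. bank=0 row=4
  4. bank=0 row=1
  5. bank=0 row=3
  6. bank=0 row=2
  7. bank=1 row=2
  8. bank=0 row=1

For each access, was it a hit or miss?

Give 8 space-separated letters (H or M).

Acc 1: bank1 row4 -> MISS (open row4); precharges=0
Acc 2: bank1 row4 -> HIT
Acc 3: bank0 row4 -> MISS (open row4); precharges=0
Acc 4: bank0 row1 -> MISS (open row1); precharges=1
Acc 5: bank0 row3 -> MISS (open row3); precharges=2
Acc 6: bank0 row2 -> MISS (open row2); precharges=3
Acc 7: bank1 row2 -> MISS (open row2); precharges=4
Acc 8: bank0 row1 -> MISS (open row1); precharges=5

Answer: M H M M M M M M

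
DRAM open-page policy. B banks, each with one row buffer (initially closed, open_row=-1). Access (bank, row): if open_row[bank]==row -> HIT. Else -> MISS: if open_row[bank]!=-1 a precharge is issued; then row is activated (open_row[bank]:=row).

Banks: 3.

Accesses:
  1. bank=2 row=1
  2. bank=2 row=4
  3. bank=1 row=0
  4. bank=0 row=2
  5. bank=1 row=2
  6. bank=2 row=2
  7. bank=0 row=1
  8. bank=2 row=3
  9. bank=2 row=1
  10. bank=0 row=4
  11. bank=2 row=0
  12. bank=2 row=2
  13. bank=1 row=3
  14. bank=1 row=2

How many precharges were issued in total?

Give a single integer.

Answer: 11

Derivation:
Acc 1: bank2 row1 -> MISS (open row1); precharges=0
Acc 2: bank2 row4 -> MISS (open row4); precharges=1
Acc 3: bank1 row0 -> MISS (open row0); precharges=1
Acc 4: bank0 row2 -> MISS (open row2); precharges=1
Acc 5: bank1 row2 -> MISS (open row2); precharges=2
Acc 6: bank2 row2 -> MISS (open row2); precharges=3
Acc 7: bank0 row1 -> MISS (open row1); precharges=4
Acc 8: bank2 row3 -> MISS (open row3); precharges=5
Acc 9: bank2 row1 -> MISS (open row1); precharges=6
Acc 10: bank0 row4 -> MISS (open row4); precharges=7
Acc 11: bank2 row0 -> MISS (open row0); precharges=8
Acc 12: bank2 row2 -> MISS (open row2); precharges=9
Acc 13: bank1 row3 -> MISS (open row3); precharges=10
Acc 14: bank1 row2 -> MISS (open row2); precharges=11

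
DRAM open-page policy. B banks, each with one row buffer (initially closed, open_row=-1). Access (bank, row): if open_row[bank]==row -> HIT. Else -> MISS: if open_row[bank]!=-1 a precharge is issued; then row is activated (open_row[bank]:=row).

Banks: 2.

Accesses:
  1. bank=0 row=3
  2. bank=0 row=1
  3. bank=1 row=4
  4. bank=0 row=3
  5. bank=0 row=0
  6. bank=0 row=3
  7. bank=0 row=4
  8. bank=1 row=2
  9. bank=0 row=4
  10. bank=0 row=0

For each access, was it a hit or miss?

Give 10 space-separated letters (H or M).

Answer: M M M M M M M M H M

Derivation:
Acc 1: bank0 row3 -> MISS (open row3); precharges=0
Acc 2: bank0 row1 -> MISS (open row1); precharges=1
Acc 3: bank1 row4 -> MISS (open row4); precharges=1
Acc 4: bank0 row3 -> MISS (open row3); precharges=2
Acc 5: bank0 row0 -> MISS (open row0); precharges=3
Acc 6: bank0 row3 -> MISS (open row3); precharges=4
Acc 7: bank0 row4 -> MISS (open row4); precharges=5
Acc 8: bank1 row2 -> MISS (open row2); precharges=6
Acc 9: bank0 row4 -> HIT
Acc 10: bank0 row0 -> MISS (open row0); precharges=7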